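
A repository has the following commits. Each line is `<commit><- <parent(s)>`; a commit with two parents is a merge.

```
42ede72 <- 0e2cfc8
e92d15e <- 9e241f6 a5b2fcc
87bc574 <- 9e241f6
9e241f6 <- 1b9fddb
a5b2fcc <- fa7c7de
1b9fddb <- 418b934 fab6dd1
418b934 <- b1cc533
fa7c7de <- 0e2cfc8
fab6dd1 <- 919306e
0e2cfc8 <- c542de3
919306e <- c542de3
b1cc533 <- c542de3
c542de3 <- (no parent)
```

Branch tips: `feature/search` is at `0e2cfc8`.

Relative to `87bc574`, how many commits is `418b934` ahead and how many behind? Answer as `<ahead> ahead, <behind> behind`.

Reachable from 418b934: {418b934, b1cc533, c542de3}.
Reachable from 87bc574: {1b9fddb, 418b934, 87bc574, 919306e, 9e241f6, b1cc533, c542de3, fab6dd1}.
Only in 418b934's history (ahead): {} — 0.
Only in 87bc574's history (behind): {1b9fddb, 87bc574, 919306e, 9e241f6, fab6dd1} — 5.

0 ahead, 5 behind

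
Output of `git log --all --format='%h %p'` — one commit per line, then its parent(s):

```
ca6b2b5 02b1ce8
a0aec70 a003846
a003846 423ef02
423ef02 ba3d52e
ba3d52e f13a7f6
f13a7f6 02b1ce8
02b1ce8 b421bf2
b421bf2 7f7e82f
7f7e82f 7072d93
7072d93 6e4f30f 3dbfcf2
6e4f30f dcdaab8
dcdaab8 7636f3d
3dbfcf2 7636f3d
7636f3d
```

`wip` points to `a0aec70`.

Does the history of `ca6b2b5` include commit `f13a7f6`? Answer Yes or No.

Ancestors of ca6b2b5: {02b1ce8, 3dbfcf2, 6e4f30f, 7072d93, 7636f3d, 7f7e82f, b421bf2, ca6b2b5, dcdaab8}.
f13a7f6 is not in that set, so it is not an ancestor of ca6b2b5.

No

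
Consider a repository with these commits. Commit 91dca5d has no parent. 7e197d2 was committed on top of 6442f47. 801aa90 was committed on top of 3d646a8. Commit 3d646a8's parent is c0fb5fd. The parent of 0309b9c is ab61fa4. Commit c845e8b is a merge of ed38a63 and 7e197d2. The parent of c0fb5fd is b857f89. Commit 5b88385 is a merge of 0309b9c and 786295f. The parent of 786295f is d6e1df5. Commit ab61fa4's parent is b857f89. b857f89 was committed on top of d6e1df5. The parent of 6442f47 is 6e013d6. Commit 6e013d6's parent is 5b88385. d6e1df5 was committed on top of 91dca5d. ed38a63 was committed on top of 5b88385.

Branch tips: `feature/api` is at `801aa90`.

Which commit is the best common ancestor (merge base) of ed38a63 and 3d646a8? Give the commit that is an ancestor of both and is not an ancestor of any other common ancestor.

Ancestors of ed38a63: {0309b9c, 5b88385, 786295f, 91dca5d, ab61fa4, b857f89, d6e1df5, ed38a63}.
Ancestors of 3d646a8: {3d646a8, 91dca5d, b857f89, c0fb5fd, d6e1df5}.
Common ancestors: {91dca5d, b857f89, d6e1df5}.
Among these, b857f89 is not an ancestor of any other common ancestor — it is the merge base.

b857f89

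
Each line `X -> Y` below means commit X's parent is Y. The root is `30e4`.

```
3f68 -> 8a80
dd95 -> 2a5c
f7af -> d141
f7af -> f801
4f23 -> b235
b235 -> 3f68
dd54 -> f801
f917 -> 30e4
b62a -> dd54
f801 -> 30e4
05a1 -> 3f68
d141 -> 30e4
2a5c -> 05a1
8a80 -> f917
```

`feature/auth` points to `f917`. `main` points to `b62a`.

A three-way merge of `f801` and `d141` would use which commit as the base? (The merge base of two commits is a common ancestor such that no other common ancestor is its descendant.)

Ancestors of f801: {30e4, f801}.
Ancestors of d141: {30e4, d141}.
Common ancestors: {30e4}.
The only common ancestor is 30e4, so it is the merge base.

30e4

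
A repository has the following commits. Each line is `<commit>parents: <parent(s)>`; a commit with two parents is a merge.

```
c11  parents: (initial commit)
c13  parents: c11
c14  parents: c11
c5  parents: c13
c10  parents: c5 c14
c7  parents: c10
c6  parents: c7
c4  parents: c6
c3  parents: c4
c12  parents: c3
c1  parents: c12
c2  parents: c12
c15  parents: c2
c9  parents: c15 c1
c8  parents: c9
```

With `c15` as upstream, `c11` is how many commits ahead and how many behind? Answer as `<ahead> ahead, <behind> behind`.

Reachable from c11: {c11}.
Reachable from c15: {c10, c11, c12, c13, c14, c15, c2, c3, c4, c5, c6, c7}.
Only in c11's history (ahead): {} — 0.
Only in c15's history (behind): {c10, c12, c13, c14, c15, c2, c3, c4, c5, c6, c7} — 11.

0 ahead, 11 behind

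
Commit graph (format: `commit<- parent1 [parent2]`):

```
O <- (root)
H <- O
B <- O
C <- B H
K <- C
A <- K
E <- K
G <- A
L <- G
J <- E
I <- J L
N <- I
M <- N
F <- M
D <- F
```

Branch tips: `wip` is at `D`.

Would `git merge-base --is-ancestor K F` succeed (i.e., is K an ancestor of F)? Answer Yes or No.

Ancestors of F (commits reachable by following parents): {A, B, C, E, F, G, H, I, J, K, L, M, N, O}.
K is in that set, so it is an ancestor of F.

Yes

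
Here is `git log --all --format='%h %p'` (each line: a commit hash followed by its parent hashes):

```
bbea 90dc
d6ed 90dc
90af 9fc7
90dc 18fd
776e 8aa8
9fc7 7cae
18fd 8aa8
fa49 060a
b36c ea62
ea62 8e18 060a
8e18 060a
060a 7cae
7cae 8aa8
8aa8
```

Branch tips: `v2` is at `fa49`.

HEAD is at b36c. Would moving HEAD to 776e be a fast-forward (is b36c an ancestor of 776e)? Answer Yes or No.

No

A fast-forward from b36c to 776e is possible iff b36c is an ancestor of 776e.
Ancestors of 776e: {776e, 8aa8}.
b36c is not among them, so fast-forward is not possible.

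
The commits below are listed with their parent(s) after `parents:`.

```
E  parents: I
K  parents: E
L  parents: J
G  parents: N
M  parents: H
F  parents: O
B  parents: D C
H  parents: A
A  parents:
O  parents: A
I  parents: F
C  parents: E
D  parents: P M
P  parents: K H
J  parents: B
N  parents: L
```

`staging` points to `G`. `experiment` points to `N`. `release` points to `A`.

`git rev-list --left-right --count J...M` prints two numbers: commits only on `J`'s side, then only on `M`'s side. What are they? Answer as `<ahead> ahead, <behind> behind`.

10 ahead, 0 behind

Reachable from J: {A, B, C, D, E, F, H, I, J, K, M, O, P}.
Reachable from M: {A, H, M}.
Only in J's history (ahead): {B, C, D, E, F, I, J, K, O, P} — 10.
Only in M's history (behind): {} — 0.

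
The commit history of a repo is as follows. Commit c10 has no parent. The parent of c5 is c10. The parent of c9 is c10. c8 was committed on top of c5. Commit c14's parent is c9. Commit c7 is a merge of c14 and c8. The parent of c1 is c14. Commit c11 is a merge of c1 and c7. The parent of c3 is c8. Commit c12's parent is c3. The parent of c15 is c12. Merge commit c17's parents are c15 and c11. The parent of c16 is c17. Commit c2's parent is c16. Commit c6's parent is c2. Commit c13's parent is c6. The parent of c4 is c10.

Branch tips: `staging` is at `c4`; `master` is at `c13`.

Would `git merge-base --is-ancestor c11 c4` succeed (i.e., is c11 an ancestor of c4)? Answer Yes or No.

No

Ancestors of c4: {c10, c4}.
c11 is not in that set, so it is not an ancestor of c4.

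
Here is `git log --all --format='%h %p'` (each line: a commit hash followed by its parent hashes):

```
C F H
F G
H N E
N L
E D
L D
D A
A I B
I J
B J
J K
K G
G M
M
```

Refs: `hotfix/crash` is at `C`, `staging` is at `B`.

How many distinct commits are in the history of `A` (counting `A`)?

Walking parent pointers from A: reachable set = {A, B, G, I, J, K, M}.
That is 7 commits.

7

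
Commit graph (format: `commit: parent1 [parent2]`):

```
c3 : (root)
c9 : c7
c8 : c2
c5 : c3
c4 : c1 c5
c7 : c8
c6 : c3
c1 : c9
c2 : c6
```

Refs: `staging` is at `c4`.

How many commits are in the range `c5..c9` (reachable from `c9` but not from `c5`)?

5

Reachable from c9: {c2, c3, c6, c7, c8, c9}.
Reachable from c5: {c3, c5}.
In c9's history but not c5's: {c2, c6, c7, c8, c9} — 5 commits.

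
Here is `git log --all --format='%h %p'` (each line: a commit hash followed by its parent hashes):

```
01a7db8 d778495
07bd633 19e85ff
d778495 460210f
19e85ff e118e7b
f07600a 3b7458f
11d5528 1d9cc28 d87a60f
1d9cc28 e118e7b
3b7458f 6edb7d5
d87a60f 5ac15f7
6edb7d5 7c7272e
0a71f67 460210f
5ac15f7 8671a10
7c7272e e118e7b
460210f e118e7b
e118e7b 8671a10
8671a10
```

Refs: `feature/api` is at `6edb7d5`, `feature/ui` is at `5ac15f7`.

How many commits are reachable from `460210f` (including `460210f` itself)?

3

Walking parent pointers from 460210f: reachable set = {460210f, 8671a10, e118e7b}.
That is 3 commits.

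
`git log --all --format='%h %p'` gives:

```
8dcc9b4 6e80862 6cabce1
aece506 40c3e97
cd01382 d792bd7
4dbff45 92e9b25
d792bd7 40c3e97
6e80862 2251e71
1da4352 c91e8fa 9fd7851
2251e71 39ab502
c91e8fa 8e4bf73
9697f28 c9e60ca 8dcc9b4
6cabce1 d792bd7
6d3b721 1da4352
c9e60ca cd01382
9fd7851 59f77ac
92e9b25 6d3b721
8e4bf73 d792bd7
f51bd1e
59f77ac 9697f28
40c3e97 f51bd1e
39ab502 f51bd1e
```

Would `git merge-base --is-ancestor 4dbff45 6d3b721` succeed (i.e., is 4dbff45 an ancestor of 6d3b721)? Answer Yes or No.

No

Ancestors of 6d3b721: {1da4352, 2251e71, 39ab502, 40c3e97, 59f77ac, 6cabce1, 6d3b721, 6e80862, 8dcc9b4, 8e4bf73, 9697f28, 9fd7851, c91e8fa, c9e60ca, cd01382, d792bd7, f51bd1e}.
4dbff45 is not in that set, so it is not an ancestor of 6d3b721.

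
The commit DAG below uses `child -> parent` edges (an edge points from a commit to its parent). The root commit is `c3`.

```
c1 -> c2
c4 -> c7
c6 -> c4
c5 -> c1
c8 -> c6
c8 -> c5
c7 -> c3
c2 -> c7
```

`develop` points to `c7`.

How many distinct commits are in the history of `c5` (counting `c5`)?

Walking parent pointers from c5: reachable set = {c1, c2, c3, c5, c7}.
That is 5 commits.

5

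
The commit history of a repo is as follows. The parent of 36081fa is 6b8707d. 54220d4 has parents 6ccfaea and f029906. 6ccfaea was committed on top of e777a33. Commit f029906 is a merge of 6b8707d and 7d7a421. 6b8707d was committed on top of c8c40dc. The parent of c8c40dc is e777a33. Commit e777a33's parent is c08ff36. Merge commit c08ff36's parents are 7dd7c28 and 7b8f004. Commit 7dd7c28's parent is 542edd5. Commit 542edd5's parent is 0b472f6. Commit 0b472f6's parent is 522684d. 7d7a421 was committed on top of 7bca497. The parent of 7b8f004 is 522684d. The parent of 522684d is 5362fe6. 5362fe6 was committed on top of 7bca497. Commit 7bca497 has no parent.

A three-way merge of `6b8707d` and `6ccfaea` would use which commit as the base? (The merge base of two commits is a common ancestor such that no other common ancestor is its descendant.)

e777a33

Ancestors of 6b8707d: {0b472f6, 522684d, 5362fe6, 542edd5, 6b8707d, 7b8f004, 7bca497, 7dd7c28, c08ff36, c8c40dc, e777a33}.
Ancestors of 6ccfaea: {0b472f6, 522684d, 5362fe6, 542edd5, 6ccfaea, 7b8f004, 7bca497, 7dd7c28, c08ff36, e777a33}.
Common ancestors: {0b472f6, 522684d, 5362fe6, 542edd5, 7b8f004, 7bca497, 7dd7c28, c08ff36, e777a33}.
Among these, e777a33 is not an ancestor of any other common ancestor — it is the merge base.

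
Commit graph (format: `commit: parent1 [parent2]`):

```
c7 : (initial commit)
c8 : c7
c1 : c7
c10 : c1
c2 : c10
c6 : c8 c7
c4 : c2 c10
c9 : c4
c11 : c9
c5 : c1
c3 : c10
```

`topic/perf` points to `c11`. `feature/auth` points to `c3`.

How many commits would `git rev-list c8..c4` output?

4

Reachable from c4: {c1, c10, c2, c4, c7}.
Reachable from c8: {c7, c8}.
In c4's history but not c8's: {c1, c10, c2, c4} — 4 commits.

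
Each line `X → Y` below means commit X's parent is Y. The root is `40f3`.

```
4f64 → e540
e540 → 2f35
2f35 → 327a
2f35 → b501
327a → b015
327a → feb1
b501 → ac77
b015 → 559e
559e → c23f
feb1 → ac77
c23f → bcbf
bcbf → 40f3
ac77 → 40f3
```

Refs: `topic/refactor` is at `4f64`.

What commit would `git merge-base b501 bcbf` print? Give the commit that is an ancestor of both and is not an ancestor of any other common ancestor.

Ancestors of b501: {40f3, ac77, b501}.
Ancestors of bcbf: {40f3, bcbf}.
Common ancestors: {40f3}.
The only common ancestor is 40f3, so it is the merge base.

40f3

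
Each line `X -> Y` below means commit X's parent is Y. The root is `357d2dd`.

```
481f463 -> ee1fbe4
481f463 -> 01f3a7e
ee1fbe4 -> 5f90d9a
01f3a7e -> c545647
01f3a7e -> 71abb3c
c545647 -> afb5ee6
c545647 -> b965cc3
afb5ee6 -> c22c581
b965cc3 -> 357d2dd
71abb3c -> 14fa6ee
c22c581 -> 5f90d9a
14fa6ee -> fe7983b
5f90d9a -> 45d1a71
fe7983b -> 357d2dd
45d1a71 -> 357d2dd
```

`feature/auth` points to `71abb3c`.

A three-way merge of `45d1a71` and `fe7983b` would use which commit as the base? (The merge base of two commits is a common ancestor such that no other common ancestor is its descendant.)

Ancestors of 45d1a71: {357d2dd, 45d1a71}.
Ancestors of fe7983b: {357d2dd, fe7983b}.
Common ancestors: {357d2dd}.
The only common ancestor is 357d2dd, so it is the merge base.

357d2dd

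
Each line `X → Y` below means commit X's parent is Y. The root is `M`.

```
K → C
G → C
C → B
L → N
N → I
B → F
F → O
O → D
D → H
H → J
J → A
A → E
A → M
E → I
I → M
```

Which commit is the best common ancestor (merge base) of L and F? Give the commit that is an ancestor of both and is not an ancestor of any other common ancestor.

I

Ancestors of L: {I, L, M, N}.
Ancestors of F: {A, D, E, F, H, I, J, M, O}.
Common ancestors: {I, M}.
Among these, I is not an ancestor of any other common ancestor — it is the merge base.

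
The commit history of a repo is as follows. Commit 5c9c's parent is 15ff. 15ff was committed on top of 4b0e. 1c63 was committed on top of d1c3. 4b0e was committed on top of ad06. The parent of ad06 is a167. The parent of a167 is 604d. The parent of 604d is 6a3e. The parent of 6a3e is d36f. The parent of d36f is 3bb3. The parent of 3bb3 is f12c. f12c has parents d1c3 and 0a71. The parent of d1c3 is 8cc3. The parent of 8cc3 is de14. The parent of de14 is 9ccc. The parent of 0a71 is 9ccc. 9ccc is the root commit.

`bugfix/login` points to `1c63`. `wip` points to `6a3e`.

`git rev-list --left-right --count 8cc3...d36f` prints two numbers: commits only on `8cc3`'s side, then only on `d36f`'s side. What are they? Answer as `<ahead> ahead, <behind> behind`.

Reachable from 8cc3: {8cc3, 9ccc, de14}.
Reachable from d36f: {0a71, 3bb3, 8cc3, 9ccc, d1c3, d36f, de14, f12c}.
Only in 8cc3's history (ahead): {} — 0.
Only in d36f's history (behind): {0a71, 3bb3, d1c3, d36f, f12c} — 5.

0 ahead, 5 behind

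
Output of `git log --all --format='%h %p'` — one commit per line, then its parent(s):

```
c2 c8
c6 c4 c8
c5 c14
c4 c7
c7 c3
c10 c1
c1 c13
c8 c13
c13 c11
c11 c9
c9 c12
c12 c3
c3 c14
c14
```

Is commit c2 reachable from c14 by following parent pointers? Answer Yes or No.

Ancestors of c14: {c14}.
c2 is not in that set, so it is not an ancestor of c14.

No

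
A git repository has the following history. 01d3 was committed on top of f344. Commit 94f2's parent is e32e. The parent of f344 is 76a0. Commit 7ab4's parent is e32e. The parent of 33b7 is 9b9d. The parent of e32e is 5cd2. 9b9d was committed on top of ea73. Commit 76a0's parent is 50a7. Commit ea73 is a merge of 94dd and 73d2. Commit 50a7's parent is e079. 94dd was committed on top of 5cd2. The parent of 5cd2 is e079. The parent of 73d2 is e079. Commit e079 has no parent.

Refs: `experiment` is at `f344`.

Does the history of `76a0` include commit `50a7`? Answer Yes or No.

Ancestors of 76a0 (commits reachable by following parents): {50a7, 76a0, e079}.
50a7 is in that set, so it is an ancestor of 76a0.

Yes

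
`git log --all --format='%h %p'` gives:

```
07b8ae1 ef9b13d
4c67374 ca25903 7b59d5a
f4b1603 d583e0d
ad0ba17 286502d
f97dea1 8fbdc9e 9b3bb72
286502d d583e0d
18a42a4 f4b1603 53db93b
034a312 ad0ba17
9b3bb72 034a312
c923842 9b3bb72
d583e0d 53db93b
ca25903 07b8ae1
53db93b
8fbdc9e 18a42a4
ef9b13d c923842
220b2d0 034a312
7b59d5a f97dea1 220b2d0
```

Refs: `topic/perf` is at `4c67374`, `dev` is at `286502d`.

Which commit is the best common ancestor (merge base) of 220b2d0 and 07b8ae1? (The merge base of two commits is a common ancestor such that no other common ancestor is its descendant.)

Ancestors of 220b2d0: {034a312, 220b2d0, 286502d, 53db93b, ad0ba17, d583e0d}.
Ancestors of 07b8ae1: {034a312, 07b8ae1, 286502d, 53db93b, 9b3bb72, ad0ba17, c923842, d583e0d, ef9b13d}.
Common ancestors: {034a312, 286502d, 53db93b, ad0ba17, d583e0d}.
Among these, 034a312 is not an ancestor of any other common ancestor — it is the merge base.

034a312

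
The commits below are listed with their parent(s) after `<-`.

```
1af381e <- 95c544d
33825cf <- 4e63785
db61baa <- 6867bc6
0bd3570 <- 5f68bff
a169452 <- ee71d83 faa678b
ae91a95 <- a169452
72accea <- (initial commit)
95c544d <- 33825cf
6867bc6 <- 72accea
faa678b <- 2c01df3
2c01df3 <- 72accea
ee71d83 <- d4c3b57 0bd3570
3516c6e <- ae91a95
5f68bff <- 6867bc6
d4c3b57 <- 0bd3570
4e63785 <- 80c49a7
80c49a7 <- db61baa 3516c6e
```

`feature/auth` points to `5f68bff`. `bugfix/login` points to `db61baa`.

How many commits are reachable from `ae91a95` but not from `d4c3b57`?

5

Reachable from ae91a95: {0bd3570, 2c01df3, 5f68bff, 6867bc6, 72accea, a169452, ae91a95, d4c3b57, ee71d83, faa678b}.
Reachable from d4c3b57: {0bd3570, 5f68bff, 6867bc6, 72accea, d4c3b57}.
In ae91a95's history but not d4c3b57's: {2c01df3, a169452, ae91a95, ee71d83, faa678b} — 5 commits.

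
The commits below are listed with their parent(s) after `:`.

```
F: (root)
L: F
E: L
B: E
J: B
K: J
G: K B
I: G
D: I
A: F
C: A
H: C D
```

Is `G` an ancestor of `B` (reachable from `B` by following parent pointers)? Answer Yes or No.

Ancestors of B: {B, E, F, L}.
G is not in that set, so it is not an ancestor of B.

No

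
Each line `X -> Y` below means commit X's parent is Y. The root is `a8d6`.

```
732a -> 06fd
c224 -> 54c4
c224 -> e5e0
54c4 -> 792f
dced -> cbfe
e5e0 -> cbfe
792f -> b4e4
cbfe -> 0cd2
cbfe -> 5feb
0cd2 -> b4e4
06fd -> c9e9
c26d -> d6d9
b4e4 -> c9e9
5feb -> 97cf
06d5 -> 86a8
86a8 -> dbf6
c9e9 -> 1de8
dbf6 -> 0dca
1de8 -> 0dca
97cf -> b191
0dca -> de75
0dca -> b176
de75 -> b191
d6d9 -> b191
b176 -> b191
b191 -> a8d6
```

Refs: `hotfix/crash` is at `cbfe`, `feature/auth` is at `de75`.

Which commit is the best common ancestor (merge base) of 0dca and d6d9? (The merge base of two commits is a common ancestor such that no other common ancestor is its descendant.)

b191

Ancestors of 0dca: {0dca, a8d6, b176, b191, de75}.
Ancestors of d6d9: {a8d6, b191, d6d9}.
Common ancestors: {a8d6, b191}.
Among these, b191 is not an ancestor of any other common ancestor — it is the merge base.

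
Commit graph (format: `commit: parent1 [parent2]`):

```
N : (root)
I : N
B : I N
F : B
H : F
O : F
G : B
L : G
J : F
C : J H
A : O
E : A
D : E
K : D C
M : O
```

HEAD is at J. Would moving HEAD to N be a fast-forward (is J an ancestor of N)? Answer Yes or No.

No

A fast-forward from J to N is possible iff J is an ancestor of N.
Ancestors of N: {N}.
J is not among them, so fast-forward is not possible.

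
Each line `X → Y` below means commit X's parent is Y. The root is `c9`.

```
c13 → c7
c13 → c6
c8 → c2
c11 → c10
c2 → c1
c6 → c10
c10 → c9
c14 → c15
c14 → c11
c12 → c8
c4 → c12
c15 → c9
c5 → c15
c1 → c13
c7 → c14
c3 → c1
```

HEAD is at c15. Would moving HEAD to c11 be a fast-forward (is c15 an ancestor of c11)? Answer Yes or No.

A fast-forward from c15 to c11 is possible iff c15 is an ancestor of c11.
Ancestors of c11: {c10, c11, c9}.
c15 is not among them, so fast-forward is not possible.

No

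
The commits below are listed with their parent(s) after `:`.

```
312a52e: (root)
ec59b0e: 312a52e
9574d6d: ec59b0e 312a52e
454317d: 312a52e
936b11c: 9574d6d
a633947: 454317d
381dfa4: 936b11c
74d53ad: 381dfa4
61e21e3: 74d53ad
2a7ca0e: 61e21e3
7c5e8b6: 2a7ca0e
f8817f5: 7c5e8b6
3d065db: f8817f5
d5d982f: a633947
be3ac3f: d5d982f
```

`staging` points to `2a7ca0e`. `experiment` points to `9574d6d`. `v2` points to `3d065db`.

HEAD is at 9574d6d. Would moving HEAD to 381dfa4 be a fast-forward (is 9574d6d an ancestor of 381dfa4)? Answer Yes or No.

A fast-forward from 9574d6d to 381dfa4 is possible iff 9574d6d is an ancestor of 381dfa4.
Ancestors of 381dfa4: {312a52e, 381dfa4, 936b11c, 9574d6d, ec59b0e}.
9574d6d is among them, so fast-forward is possible.

Yes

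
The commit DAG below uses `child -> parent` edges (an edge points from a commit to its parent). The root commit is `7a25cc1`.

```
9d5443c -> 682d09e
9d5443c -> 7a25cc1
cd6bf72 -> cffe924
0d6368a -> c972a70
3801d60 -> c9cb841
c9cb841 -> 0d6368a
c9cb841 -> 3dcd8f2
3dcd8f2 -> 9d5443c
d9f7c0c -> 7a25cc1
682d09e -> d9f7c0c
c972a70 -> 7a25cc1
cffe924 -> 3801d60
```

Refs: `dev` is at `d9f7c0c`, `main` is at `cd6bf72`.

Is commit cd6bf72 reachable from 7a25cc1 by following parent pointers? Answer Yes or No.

No

Ancestors of 7a25cc1: {7a25cc1}.
cd6bf72 is not in that set, so it is not an ancestor of 7a25cc1.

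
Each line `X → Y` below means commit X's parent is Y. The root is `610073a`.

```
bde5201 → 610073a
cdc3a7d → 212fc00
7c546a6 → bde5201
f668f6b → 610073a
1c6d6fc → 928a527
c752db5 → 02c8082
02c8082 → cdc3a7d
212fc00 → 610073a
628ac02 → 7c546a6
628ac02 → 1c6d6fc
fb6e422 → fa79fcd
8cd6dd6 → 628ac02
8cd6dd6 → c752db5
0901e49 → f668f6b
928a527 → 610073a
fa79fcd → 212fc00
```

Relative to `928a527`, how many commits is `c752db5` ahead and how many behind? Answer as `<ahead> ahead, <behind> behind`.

Reachable from c752db5: {02c8082, 212fc00, 610073a, c752db5, cdc3a7d}.
Reachable from 928a527: {610073a, 928a527}.
Only in c752db5's history (ahead): {02c8082, 212fc00, c752db5, cdc3a7d} — 4.
Only in 928a527's history (behind): {928a527} — 1.

4 ahead, 1 behind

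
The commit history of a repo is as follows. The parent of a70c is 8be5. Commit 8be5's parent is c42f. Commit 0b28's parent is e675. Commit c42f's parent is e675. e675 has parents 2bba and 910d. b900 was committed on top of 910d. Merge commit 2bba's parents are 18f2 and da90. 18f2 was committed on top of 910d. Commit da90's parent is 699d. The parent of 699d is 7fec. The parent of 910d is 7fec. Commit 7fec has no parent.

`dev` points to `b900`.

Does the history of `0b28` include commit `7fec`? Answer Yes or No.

Ancestors of 0b28 (commits reachable by following parents): {0b28, 18f2, 2bba, 699d, 7fec, 910d, da90, e675}.
7fec is in that set, so it is an ancestor of 0b28.

Yes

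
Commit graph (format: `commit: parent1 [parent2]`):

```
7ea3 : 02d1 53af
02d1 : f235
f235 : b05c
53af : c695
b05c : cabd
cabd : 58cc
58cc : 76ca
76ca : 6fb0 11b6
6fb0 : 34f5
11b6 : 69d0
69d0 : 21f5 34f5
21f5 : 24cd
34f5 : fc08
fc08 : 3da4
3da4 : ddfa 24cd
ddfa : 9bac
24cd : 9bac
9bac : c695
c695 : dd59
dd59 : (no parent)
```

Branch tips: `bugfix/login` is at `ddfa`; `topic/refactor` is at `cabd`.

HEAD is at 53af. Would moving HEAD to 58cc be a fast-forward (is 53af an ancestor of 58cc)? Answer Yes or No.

A fast-forward from 53af to 58cc is possible iff 53af is an ancestor of 58cc.
Ancestors of 58cc: {11b6, 21f5, 24cd, 34f5, 3da4, 58cc, 69d0, 6fb0, 76ca, 9bac, c695, dd59, ddfa, fc08}.
53af is not among them, so fast-forward is not possible.

No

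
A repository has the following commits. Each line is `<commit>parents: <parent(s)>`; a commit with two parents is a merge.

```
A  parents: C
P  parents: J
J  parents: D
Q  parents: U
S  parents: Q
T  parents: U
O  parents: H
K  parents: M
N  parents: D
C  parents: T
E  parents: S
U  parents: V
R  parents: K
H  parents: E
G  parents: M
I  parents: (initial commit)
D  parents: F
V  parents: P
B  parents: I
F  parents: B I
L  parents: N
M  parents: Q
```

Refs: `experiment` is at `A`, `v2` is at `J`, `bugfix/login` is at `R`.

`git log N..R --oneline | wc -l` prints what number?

Reachable from R: {B, D, F, I, J, K, M, P, Q, R, U, V}.
Reachable from N: {B, D, F, I, N}.
In R's history but not N's: {J, K, M, P, Q, R, U, V} — 8 commits.

8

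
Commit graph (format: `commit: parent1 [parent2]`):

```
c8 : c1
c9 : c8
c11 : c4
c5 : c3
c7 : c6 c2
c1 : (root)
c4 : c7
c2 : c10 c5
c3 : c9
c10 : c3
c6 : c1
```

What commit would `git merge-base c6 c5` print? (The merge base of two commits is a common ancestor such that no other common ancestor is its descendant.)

c1

Ancestors of c6: {c1, c6}.
Ancestors of c5: {c1, c3, c5, c8, c9}.
Common ancestors: {c1}.
The only common ancestor is c1, so it is the merge base.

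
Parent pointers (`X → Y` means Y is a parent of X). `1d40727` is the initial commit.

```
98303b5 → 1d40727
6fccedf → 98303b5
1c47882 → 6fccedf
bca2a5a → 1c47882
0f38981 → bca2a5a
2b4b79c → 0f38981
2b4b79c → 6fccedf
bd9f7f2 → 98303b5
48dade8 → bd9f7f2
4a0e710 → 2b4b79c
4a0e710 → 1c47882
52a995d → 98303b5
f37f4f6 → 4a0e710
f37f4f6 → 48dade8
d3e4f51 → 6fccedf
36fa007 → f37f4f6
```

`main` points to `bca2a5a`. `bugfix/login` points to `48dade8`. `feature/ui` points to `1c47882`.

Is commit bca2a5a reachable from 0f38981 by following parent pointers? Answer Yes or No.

Ancestors of 0f38981 (commits reachable by following parents): {0f38981, 1c47882, 1d40727, 6fccedf, 98303b5, bca2a5a}.
bca2a5a is in that set, so it is an ancestor of 0f38981.

Yes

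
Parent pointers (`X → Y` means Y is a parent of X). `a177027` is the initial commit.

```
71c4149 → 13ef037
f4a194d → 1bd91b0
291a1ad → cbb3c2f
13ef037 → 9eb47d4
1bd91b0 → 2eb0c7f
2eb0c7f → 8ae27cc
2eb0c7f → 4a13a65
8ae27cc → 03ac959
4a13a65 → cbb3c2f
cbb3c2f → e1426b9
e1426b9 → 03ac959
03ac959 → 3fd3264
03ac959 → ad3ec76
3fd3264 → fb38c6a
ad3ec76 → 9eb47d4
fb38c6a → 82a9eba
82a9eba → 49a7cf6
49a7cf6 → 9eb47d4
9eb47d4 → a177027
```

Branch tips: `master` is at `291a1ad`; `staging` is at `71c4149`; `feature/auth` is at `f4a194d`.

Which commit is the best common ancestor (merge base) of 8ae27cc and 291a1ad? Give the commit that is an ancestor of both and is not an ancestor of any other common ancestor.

Ancestors of 8ae27cc: {03ac959, 3fd3264, 49a7cf6, 82a9eba, 8ae27cc, 9eb47d4, a177027, ad3ec76, fb38c6a}.
Ancestors of 291a1ad: {03ac959, 291a1ad, 3fd3264, 49a7cf6, 82a9eba, 9eb47d4, a177027, ad3ec76, cbb3c2f, e1426b9, fb38c6a}.
Common ancestors: {03ac959, 3fd3264, 49a7cf6, 82a9eba, 9eb47d4, a177027, ad3ec76, fb38c6a}.
Among these, 03ac959 is not an ancestor of any other common ancestor — it is the merge base.

03ac959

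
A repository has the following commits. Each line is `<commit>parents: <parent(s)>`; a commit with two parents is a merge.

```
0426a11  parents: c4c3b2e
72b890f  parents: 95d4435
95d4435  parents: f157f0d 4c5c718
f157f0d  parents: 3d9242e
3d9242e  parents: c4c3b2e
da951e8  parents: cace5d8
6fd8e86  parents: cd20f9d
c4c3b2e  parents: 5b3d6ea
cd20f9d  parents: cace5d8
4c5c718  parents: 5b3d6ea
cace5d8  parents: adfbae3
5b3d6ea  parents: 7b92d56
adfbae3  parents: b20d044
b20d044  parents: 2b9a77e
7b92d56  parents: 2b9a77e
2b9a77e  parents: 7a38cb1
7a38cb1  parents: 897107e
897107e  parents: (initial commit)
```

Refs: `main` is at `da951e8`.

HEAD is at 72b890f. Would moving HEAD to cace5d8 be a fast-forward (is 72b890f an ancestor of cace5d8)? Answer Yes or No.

A fast-forward from 72b890f to cace5d8 is possible iff 72b890f is an ancestor of cace5d8.
Ancestors of cace5d8: {2b9a77e, 7a38cb1, 897107e, adfbae3, b20d044, cace5d8}.
72b890f is not among them, so fast-forward is not possible.

No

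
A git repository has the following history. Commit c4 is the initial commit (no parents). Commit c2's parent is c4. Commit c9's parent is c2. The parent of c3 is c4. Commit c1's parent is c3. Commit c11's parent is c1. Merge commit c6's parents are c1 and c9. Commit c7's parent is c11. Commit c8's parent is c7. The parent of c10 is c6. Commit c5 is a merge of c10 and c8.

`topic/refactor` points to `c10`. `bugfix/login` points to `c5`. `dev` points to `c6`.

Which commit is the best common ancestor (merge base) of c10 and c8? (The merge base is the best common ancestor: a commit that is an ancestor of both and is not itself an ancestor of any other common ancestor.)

c1

Ancestors of c10: {c1, c10, c2, c3, c4, c6, c9}.
Ancestors of c8: {c1, c11, c3, c4, c7, c8}.
Common ancestors: {c1, c3, c4}.
Among these, c1 is not an ancestor of any other common ancestor — it is the merge base.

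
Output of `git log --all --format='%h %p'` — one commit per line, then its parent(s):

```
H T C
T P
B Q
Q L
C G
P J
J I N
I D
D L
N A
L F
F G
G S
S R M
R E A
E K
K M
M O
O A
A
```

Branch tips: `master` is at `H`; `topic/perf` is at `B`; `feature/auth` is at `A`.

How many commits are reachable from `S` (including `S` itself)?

Walking parent pointers from S: reachable set = {A, E, K, M, O, R, S}.
That is 7 commits.

7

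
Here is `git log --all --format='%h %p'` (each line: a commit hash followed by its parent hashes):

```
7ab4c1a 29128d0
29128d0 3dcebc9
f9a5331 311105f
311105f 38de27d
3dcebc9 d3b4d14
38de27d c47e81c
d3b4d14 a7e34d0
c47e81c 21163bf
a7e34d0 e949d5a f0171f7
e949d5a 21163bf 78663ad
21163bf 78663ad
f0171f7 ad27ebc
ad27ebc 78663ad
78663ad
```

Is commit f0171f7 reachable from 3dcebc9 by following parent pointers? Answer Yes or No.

Yes

Ancestors of 3dcebc9 (commits reachable by following parents): {21163bf, 3dcebc9, 78663ad, a7e34d0, ad27ebc, d3b4d14, e949d5a, f0171f7}.
f0171f7 is in that set, so it is an ancestor of 3dcebc9.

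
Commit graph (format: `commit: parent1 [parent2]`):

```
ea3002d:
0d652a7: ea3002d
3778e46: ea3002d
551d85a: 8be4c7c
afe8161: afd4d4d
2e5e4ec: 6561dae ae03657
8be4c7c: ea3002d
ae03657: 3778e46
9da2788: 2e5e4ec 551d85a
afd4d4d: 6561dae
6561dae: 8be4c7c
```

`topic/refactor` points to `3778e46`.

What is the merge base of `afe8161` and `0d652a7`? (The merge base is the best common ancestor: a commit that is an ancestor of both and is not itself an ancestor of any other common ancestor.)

Ancestors of afe8161: {6561dae, 8be4c7c, afd4d4d, afe8161, ea3002d}.
Ancestors of 0d652a7: {0d652a7, ea3002d}.
Common ancestors: {ea3002d}.
The only common ancestor is ea3002d, so it is the merge base.

ea3002d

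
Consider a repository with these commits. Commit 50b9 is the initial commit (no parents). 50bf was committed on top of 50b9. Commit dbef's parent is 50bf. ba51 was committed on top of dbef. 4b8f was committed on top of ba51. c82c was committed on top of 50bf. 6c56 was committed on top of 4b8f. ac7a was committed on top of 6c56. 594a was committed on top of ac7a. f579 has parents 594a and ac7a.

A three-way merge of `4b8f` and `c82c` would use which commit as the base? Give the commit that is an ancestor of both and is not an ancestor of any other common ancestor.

Ancestors of 4b8f: {4b8f, 50b9, 50bf, ba51, dbef}.
Ancestors of c82c: {50b9, 50bf, c82c}.
Common ancestors: {50b9, 50bf}.
Among these, 50bf is not an ancestor of any other common ancestor — it is the merge base.

50bf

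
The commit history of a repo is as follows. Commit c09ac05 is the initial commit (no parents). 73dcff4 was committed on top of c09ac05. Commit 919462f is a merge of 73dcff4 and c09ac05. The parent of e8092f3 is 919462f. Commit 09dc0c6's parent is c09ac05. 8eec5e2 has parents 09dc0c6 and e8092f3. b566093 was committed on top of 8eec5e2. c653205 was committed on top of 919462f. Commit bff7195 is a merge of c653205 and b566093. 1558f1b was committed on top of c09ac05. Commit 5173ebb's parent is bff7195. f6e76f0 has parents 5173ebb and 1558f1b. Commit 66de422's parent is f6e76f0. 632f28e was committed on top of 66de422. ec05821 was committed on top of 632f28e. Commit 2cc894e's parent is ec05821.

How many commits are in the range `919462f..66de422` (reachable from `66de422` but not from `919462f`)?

10

Reachable from 66de422: {09dc0c6, 1558f1b, 5173ebb, 66de422, 73dcff4, 8eec5e2, 919462f, b566093, bff7195, c09ac05, c653205, e8092f3, f6e76f0}.
Reachable from 919462f: {73dcff4, 919462f, c09ac05}.
In 66de422's history but not 919462f's: {09dc0c6, 1558f1b, 5173ebb, 66de422, 8eec5e2, b566093, bff7195, c653205, e8092f3, f6e76f0} — 10 commits.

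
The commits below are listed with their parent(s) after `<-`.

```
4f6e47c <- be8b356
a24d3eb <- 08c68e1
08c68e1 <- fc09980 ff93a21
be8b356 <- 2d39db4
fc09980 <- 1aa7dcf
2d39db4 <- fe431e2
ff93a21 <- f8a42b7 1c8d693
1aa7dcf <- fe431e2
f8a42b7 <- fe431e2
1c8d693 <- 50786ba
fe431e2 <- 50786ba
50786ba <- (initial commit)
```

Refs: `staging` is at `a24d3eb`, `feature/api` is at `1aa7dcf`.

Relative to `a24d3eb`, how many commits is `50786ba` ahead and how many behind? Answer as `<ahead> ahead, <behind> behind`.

0 ahead, 8 behind

Reachable from 50786ba: {50786ba}.
Reachable from a24d3eb: {08c68e1, 1aa7dcf, 1c8d693, 50786ba, a24d3eb, f8a42b7, fc09980, fe431e2, ff93a21}.
Only in 50786ba's history (ahead): {} — 0.
Only in a24d3eb's history (behind): {08c68e1, 1aa7dcf, 1c8d693, a24d3eb, f8a42b7, fc09980, fe431e2, ff93a21} — 8.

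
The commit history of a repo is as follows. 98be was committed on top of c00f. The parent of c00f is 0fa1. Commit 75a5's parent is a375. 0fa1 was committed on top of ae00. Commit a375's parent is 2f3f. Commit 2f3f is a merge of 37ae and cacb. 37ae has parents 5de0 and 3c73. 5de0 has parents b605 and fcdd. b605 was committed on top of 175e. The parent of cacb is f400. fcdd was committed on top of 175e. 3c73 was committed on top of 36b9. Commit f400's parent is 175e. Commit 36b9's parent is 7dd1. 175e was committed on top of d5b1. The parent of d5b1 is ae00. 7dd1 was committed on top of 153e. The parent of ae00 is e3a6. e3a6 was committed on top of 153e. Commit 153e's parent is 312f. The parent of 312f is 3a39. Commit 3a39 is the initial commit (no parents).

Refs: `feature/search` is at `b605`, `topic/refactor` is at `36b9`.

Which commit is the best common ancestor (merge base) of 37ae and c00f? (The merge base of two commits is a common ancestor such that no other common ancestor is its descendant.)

ae00

Ancestors of 37ae: {153e, 175e, 312f, 36b9, 37ae, 3a39, 3c73, 5de0, 7dd1, ae00, b605, d5b1, e3a6, fcdd}.
Ancestors of c00f: {0fa1, 153e, 312f, 3a39, ae00, c00f, e3a6}.
Common ancestors: {153e, 312f, 3a39, ae00, e3a6}.
Among these, ae00 is not an ancestor of any other common ancestor — it is the merge base.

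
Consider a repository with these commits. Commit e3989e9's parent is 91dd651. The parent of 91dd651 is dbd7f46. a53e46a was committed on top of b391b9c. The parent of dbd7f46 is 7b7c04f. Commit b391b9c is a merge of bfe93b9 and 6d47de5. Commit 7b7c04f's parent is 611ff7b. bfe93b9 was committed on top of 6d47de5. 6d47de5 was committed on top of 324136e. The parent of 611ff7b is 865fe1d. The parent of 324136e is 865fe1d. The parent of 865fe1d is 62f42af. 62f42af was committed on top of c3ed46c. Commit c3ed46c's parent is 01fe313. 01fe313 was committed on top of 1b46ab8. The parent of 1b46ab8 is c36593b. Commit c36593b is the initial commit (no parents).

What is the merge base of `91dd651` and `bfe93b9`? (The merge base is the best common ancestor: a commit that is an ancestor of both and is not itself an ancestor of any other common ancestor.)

865fe1d

Ancestors of 91dd651: {01fe313, 1b46ab8, 611ff7b, 62f42af, 7b7c04f, 865fe1d, 91dd651, c36593b, c3ed46c, dbd7f46}.
Ancestors of bfe93b9: {01fe313, 1b46ab8, 324136e, 62f42af, 6d47de5, 865fe1d, bfe93b9, c36593b, c3ed46c}.
Common ancestors: {01fe313, 1b46ab8, 62f42af, 865fe1d, c36593b, c3ed46c}.
Among these, 865fe1d is not an ancestor of any other common ancestor — it is the merge base.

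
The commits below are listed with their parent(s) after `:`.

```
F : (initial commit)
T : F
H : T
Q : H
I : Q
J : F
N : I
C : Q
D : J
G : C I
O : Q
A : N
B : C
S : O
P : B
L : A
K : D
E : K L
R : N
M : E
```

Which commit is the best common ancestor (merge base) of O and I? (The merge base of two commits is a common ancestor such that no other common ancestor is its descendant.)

Q

Ancestors of O: {F, H, O, Q, T}.
Ancestors of I: {F, H, I, Q, T}.
Common ancestors: {F, H, Q, T}.
Among these, Q is not an ancestor of any other common ancestor — it is the merge base.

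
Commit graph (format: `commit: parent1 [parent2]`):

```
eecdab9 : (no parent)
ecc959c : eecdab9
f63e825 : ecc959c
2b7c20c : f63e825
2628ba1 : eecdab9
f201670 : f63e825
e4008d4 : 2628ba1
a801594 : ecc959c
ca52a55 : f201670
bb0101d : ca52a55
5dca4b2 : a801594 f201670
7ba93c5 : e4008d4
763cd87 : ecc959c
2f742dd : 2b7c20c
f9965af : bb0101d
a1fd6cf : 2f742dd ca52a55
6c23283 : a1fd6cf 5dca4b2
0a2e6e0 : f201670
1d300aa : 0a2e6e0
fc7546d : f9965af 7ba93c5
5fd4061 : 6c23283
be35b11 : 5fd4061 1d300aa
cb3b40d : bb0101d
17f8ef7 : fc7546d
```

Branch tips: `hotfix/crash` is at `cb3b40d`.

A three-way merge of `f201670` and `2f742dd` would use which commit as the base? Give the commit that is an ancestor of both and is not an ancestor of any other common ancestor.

Ancestors of f201670: {ecc959c, eecdab9, f201670, f63e825}.
Ancestors of 2f742dd: {2b7c20c, 2f742dd, ecc959c, eecdab9, f63e825}.
Common ancestors: {ecc959c, eecdab9, f63e825}.
Among these, f63e825 is not an ancestor of any other common ancestor — it is the merge base.

f63e825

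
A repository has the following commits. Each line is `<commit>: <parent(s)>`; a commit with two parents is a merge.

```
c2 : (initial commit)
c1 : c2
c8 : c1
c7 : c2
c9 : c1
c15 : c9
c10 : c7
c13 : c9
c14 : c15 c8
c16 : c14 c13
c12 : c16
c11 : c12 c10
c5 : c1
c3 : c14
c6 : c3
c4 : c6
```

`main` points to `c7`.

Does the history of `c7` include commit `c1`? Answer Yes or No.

Ancestors of c7: {c2, c7}.
c1 is not in that set, so it is not an ancestor of c7.

No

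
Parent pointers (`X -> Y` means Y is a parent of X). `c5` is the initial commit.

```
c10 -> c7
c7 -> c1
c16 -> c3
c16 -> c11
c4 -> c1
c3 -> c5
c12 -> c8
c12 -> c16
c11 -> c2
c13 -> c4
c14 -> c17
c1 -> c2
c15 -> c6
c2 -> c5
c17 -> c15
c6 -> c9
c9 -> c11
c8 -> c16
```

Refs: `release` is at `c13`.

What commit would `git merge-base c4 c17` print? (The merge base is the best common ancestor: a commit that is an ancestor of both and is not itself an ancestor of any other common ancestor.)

c2

Ancestors of c4: {c1, c2, c4, c5}.
Ancestors of c17: {c11, c15, c17, c2, c5, c6, c9}.
Common ancestors: {c2, c5}.
Among these, c2 is not an ancestor of any other common ancestor — it is the merge base.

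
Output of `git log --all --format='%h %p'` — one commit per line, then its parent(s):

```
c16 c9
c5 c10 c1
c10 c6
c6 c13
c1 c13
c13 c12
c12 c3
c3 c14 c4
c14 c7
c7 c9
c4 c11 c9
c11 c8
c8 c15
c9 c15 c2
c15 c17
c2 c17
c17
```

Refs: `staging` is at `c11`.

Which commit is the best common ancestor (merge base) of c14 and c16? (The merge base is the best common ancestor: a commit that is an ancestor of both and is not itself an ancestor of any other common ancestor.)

Ancestors of c14: {c14, c15, c17, c2, c7, c9}.
Ancestors of c16: {c15, c16, c17, c2, c9}.
Common ancestors: {c15, c17, c2, c9}.
Among these, c9 is not an ancestor of any other common ancestor — it is the merge base.

c9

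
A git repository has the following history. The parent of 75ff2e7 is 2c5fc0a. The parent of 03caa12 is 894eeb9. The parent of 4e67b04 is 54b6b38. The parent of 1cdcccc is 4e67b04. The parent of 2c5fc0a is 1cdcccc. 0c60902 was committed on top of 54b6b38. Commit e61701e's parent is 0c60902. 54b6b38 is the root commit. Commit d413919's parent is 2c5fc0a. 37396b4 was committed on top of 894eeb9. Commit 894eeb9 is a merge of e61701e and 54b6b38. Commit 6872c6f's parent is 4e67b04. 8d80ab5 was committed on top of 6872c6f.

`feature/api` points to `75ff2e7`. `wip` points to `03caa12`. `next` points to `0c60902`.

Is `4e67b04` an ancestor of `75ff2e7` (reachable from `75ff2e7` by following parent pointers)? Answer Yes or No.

Yes

Ancestors of 75ff2e7 (commits reachable by following parents): {1cdcccc, 2c5fc0a, 4e67b04, 54b6b38, 75ff2e7}.
4e67b04 is in that set, so it is an ancestor of 75ff2e7.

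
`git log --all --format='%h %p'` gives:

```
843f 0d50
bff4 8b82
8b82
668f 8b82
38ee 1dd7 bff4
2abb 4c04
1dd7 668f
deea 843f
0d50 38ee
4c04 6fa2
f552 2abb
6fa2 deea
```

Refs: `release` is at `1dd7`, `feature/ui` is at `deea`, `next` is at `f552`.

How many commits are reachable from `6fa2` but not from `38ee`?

Reachable from 6fa2: {0d50, 1dd7, 38ee, 668f, 6fa2, 843f, 8b82, bff4, deea}.
Reachable from 38ee: {1dd7, 38ee, 668f, 8b82, bff4}.
In 6fa2's history but not 38ee's: {0d50, 6fa2, 843f, deea} — 4 commits.

4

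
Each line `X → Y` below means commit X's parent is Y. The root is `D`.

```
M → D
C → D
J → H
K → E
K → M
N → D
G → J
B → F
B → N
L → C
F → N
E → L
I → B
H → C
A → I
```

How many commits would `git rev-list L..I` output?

4

Reachable from I: {B, D, F, I, N}.
Reachable from L: {C, D, L}.
In I's history but not L's: {B, F, I, N} — 4 commits.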